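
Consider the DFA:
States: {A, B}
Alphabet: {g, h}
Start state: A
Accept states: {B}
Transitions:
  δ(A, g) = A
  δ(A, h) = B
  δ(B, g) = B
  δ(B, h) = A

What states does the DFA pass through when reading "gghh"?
read 'g': A → A
  read 'g': A → A
  read 'h': A → B
  read 'h': B → A
A -> A -> A -> B -> A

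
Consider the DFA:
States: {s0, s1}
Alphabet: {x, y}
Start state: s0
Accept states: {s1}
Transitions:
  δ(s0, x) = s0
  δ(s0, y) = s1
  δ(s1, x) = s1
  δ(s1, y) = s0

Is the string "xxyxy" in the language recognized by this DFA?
Processing string "xxyxy":
  s0 --x--> s0
  s0 --x--> s0
  s0 --y--> s1
  s1 --x--> s1
  s1 --y--> s0
Final state: s0
Accept states: {s1}
No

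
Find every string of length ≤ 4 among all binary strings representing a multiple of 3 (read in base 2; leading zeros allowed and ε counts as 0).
ε, 0, 00, 11, 000, 011, 110, 0000, 0011, 0110, 1001, 1100, 1111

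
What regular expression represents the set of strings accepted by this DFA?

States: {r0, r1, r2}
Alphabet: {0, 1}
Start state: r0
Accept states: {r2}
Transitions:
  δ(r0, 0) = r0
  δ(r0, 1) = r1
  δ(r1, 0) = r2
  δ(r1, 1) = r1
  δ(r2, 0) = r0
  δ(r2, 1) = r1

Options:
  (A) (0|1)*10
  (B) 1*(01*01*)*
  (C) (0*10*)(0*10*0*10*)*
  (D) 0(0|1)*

Check each option against the DFA on short strings; one disagreement eliminates an option:
  (A) (0|1)*10: agrees with the DFA on every string of length ≤ 6
  (B) 1*(01*01*)*: on ε the DFA stays in r0 and rejects (r0 ∉ Accept), but the regex matches it → eliminate
  (C) (0*10*)(0*10*0*10*)*: on '1' the DFA goes r0 → r1 and rejects (r1 ∉ Accept), but the regex matches it → eliminate
  (D) 0(0|1)*: on '0' the DFA goes r0 → r0 and rejects (r0 ∉ Accept), but the regex matches it → eliminate
Only (A) is consistent with the DFA.
(A) (0|1)*10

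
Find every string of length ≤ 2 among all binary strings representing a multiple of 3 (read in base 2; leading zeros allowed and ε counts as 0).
ε, 0, 00, 11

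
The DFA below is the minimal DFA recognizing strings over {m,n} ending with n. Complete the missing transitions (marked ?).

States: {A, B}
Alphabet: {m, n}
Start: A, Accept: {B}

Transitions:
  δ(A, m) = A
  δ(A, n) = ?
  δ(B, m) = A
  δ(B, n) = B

From the language and accept set, identify what each state tracks — A: last symbol not n; B: last symbol is n.
Each missing δ(q, a) is the state matching the new tracked value after reading a.
δ(A, n) = B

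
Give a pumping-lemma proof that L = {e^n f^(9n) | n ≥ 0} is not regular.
Assume L is regular with pumping length p. Idea: pumping the e-block breaks the 1:9 ratio.
Choose s = e^p f^(9p) (length 10p ≥ p). By the pumping lemma, s = xyz with |xy| ≤ p, |y| > 0, so y = e^k with k ≥ 1. Then xy²z = e^(p+k) f^(9p). For this to be in L we would need 9p = 9(p+k), i.e. 9k = 0, contradicting k ≥ 1. So xy²z ∉ L.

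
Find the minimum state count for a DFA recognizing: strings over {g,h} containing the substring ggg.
By Myhill–Nerode, count the distinguishable equivalence classes: 4 classes — one per longest suffix of the input that is a prefix of 'ggg' (lengths 0 through 2), plus an absorbing 'already seen ggg' class.
4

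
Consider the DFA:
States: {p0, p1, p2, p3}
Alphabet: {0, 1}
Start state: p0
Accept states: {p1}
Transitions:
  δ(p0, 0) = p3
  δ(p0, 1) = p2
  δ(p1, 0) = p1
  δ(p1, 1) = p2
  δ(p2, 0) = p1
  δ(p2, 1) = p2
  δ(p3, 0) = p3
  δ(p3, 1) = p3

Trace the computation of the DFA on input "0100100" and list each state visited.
read '0': p0 → p3
  read '1': p3 → p3
  read '0': p3 → p3
  read '0': p3 → p3
  read '1': p3 → p3
  read '0': p3 → p3
  read '0': p3 → p3
p0 -> p3 -> p3 -> p3 -> p3 -> p3 -> p3 -> p3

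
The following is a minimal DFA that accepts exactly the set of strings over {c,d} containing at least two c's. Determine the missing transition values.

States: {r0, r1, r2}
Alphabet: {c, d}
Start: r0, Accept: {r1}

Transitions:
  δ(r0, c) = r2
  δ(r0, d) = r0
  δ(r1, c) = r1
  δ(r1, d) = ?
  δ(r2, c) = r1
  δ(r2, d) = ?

From the language and accept set, identify what each state tracks — r0: zero c's seen; r1: ≥ two c's seen; r2: one c seen.
Each missing δ(q, a) is the state matching the new tracked value after reading a.
δ(r1, d) = r1; δ(r2, d) = r2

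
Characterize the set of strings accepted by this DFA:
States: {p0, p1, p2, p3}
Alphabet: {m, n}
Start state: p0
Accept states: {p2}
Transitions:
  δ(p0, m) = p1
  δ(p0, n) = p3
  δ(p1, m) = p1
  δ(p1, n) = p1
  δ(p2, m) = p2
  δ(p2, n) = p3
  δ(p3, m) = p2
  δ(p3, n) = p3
Testing a few strings:
  'n' → reject
  'nmnn' → reject
  'mn' → reject
  'nnn' → reject
State roles: p0=no input read; p1=started with m (dead); p2=started with n, last symbol m; p3=started with n, last symbol n
All strings over {m,n} that start with n and end with m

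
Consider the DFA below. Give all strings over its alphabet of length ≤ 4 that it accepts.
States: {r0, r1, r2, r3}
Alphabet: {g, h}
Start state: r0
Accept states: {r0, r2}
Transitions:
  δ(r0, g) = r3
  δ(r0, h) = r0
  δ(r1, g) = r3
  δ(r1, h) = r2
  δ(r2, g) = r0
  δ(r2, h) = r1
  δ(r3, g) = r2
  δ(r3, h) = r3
ε, h, gg, hh, ggg, ghg, hgg, hhh, gggh, gghh, ghgg, ghhg, hggg, hghg, hhgg, hhhh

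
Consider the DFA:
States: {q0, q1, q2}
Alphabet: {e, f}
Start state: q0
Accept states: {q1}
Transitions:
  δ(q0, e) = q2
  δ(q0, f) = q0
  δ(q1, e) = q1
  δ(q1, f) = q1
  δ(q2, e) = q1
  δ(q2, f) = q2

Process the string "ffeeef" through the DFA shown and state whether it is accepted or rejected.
Processing string "ffeeef":
  q0 --f--> q0
  q0 --f--> q0
  q0 --e--> q2
  q2 --e--> q1
  q1 --e--> q1
  q1 --f--> q1
Final state: q1
Accept states: {q1}
Yes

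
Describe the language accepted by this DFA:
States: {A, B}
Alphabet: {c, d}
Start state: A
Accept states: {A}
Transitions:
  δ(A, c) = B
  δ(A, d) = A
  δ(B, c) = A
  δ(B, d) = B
Testing a few strings:
  'cdc' → accept
  'cdd' → reject
  'cd' → reject
  'ccd' → accept
State roles: A=even number of c's so far; B=odd number of c's so far
All strings over {c,d} with an even number of c's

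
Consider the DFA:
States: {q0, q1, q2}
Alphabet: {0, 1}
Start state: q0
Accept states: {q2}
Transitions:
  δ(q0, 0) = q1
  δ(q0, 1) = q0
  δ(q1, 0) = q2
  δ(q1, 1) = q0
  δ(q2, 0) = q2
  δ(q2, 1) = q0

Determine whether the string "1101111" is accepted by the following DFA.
Processing string "1101111":
  q0 --1--> q0
  q0 --1--> q0
  q0 --0--> q1
  q1 --1--> q0
  q0 --1--> q0
  q0 --1--> q0
  q0 --1--> q0
Final state: q0
Accept states: {q2}
No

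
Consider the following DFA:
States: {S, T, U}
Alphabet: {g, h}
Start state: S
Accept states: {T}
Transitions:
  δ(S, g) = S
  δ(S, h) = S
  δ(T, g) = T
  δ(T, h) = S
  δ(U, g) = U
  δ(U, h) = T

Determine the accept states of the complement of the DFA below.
Complement accept states = All states \ Original accept states
= {S, T, U} \ {T}
{S, U}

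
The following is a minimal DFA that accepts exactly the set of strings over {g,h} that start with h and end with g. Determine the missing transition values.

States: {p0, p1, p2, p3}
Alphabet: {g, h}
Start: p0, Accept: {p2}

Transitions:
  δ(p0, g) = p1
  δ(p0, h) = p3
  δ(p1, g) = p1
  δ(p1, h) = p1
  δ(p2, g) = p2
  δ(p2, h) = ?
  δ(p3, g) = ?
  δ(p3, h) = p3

From the language and accept set, identify what each state tracks — p0: no input read; p1: started with g (dead); p2: started with h, last symbol g; p3: started with h, last symbol h.
Each missing δ(q, a) is the state matching the new tracked value after reading a.
δ(p2, h) = p3; δ(p3, g) = p2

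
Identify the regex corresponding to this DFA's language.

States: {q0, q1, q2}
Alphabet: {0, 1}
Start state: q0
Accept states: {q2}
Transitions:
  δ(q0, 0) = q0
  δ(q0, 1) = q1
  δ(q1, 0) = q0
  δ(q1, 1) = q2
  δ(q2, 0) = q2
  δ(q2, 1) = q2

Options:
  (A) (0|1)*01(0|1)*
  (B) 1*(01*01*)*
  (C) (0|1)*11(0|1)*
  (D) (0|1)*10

Check each option against the DFA on short strings; one disagreement eliminates an option:
  (A) (0|1)*01(0|1)*: on '01' the DFA goes q0 → q0 → q1 and rejects (q1 ∉ Accept), but the regex matches it → eliminate
  (B) 1*(01*01*)*: on ε the DFA stays in q0 and rejects (q0 ∉ Accept), but the regex matches it → eliminate
  (C) (0|1)*11(0|1)*: agrees with the DFA on every string of length ≤ 6
  (D) (0|1)*10: on '10' the DFA goes q0 → q1 → q0 and rejects (q0 ∉ Accept), but the regex matches it → eliminate
Only (C) is consistent with the DFA.
(C) (0|1)*11(0|1)*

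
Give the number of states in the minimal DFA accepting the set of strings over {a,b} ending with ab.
By Myhill–Nerode, count the distinguishable equivalence classes: 3 classes — one per longest suffix of the input that is a prefix of 'ab' (lengths 0 through 2); only the length-2 class is accepting.
3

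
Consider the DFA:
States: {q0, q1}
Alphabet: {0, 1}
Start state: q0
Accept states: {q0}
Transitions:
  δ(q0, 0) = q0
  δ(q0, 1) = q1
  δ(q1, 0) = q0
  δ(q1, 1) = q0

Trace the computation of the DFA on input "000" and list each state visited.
read '0': q0 → q0
  read '0': q0 → q0
  read '0': q0 → q0
q0 -> q0 -> q0 -> q0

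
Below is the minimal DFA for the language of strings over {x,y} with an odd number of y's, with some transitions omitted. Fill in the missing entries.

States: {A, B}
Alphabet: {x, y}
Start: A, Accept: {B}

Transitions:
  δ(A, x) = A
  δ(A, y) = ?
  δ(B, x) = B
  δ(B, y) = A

From the language and accept set, identify what each state tracks — A: even number of y's so far; B: odd number of y's so far.
Each missing δ(q, a) is the state matching the new tracked value after reading a.
δ(A, y) = B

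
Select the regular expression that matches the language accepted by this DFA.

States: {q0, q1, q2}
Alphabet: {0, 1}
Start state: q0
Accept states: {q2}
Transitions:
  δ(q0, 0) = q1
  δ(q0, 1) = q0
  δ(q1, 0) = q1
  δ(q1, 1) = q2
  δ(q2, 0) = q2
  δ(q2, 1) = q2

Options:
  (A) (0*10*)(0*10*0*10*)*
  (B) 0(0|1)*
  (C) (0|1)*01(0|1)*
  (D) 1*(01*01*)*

Check each option against the DFA on short strings; one disagreement eliminates an option:
  (A) (0*10*)(0*10*0*10*)*: on '1' the DFA goes q0 → q0 and rejects (q0 ∉ Accept), but the regex matches it → eliminate
  (B) 0(0|1)*: on '0' the DFA goes q0 → q1 and rejects (q1 ∉ Accept), but the regex matches it → eliminate
  (C) (0|1)*01(0|1)*: agrees with the DFA on every string of length ≤ 6
  (D) 1*(01*01*)*: on ε the DFA stays in q0 and rejects (q0 ∉ Accept), but the regex matches it → eliminate
Only (C) is consistent with the DFA.
(C) (0|1)*01(0|1)*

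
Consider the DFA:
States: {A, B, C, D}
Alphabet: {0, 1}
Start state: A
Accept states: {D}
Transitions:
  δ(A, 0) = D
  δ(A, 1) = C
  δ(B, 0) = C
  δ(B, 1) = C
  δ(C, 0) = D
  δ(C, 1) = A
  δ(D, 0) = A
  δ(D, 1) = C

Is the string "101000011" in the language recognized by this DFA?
Processing string "101000011":
  A --1--> C
  C --0--> D
  D --1--> C
  C --0--> D
  D --0--> A
  A --0--> D
  D --0--> A
  A --1--> C
  C --1--> A
Final state: A
Accept states: {D}
No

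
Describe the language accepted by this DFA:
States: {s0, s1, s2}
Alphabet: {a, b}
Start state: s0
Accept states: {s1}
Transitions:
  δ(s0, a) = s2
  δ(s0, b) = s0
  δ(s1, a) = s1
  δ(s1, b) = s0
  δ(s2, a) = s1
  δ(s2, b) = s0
Testing a few strings:
  'bba' → reject
  'bbaa' → accept
  'abb' → reject
  'bab' → reject
State roles: s0=last symbol not a; s1=two trailing a's; s2=one trailing a
All strings over {a,b} ending with aa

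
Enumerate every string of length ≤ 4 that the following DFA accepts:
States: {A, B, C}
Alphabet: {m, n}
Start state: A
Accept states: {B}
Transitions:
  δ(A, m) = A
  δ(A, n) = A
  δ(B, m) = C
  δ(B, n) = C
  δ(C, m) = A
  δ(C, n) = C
None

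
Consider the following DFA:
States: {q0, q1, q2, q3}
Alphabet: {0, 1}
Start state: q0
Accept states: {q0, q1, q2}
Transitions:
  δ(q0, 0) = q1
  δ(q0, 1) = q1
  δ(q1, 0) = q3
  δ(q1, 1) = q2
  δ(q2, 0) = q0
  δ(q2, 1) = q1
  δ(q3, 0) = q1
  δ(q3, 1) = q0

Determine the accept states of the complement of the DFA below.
Complement accept states = All states \ Original accept states
= {q0, q1, q2, q3} \ {q0, q1, q2}
{q3}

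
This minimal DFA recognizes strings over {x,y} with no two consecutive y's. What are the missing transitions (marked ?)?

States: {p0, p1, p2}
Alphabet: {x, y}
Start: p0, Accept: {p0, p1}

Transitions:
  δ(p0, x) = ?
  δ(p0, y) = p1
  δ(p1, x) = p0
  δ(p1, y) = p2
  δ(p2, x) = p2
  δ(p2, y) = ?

From the language and accept set, identify what each state tracks — p0: last symbol not y (ok); p1: last symbol y (ok); p2: saw yy (dead).
Each missing δ(q, a) is the state matching the new tracked value after reading a.
δ(p0, x) = p0; δ(p2, y) = p2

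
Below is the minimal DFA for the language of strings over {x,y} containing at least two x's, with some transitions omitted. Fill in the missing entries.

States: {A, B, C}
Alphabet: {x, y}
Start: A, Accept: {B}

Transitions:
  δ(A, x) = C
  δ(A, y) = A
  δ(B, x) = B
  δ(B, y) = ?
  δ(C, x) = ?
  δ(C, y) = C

From the language and accept set, identify what each state tracks — A: zero x's seen; B: ≥ two x's seen; C: one x seen.
Each missing δ(q, a) is the state matching the new tracked value after reading a.
δ(B, y) = B; δ(C, x) = B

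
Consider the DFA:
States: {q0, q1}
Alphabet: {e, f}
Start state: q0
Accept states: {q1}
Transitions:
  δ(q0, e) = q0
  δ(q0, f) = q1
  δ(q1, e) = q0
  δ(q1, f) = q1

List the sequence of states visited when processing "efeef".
read 'e': q0 → q0
  read 'f': q0 → q1
  read 'e': q1 → q0
  read 'e': q0 → q0
  read 'f': q0 → q1
q0 -> q0 -> q1 -> q0 -> q0 -> q1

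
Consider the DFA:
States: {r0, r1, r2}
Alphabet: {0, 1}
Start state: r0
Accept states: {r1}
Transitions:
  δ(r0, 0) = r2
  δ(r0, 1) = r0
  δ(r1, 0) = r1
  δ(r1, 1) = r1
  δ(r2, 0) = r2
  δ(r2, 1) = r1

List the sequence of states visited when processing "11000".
read '1': r0 → r0
  read '1': r0 → r0
  read '0': r0 → r2
  read '0': r2 → r2
  read '0': r2 → r2
r0 -> r0 -> r0 -> r2 -> r2 -> r2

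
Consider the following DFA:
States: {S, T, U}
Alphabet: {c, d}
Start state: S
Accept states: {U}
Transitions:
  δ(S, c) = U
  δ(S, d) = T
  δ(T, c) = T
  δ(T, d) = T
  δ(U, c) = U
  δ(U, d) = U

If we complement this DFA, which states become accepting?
Complement accept states = All states \ Original accept states
= {S, T, U} \ {U}
{S, T}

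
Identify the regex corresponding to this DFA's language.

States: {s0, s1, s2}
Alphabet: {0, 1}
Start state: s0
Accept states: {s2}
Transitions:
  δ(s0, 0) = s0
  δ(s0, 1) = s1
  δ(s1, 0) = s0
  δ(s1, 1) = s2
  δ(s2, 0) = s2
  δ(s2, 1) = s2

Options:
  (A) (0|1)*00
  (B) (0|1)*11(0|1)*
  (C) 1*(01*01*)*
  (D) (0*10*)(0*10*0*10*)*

Check each option against the DFA on short strings; one disagreement eliminates an option:
  (A) (0|1)*00: on '00' the DFA goes s0 → s0 → s0 and rejects (s0 ∉ Accept), but the regex matches it → eliminate
  (B) (0|1)*11(0|1)*: agrees with the DFA on every string of length ≤ 6
  (C) 1*(01*01*)*: on ε the DFA stays in s0 and rejects (s0 ∉ Accept), but the regex matches it → eliminate
  (D) (0*10*)(0*10*0*10*)*: on '1' the DFA goes s0 → s1 and rejects (s1 ∉ Accept), but the regex matches it → eliminate
Only (B) is consistent with the DFA.
(B) (0|1)*11(0|1)*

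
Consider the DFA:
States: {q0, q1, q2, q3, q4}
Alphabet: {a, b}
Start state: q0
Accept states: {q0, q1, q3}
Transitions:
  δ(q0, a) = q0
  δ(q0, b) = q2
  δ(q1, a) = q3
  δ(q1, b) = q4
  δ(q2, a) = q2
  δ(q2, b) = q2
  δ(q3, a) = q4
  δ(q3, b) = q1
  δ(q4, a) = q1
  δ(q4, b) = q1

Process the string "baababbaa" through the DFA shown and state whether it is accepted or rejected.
Processing string "baababbaa":
  q0 --b--> q2
  q2 --a--> q2
  q2 --a--> q2
  q2 --b--> q2
  q2 --a--> q2
  q2 --b--> q2
  q2 --b--> q2
  q2 --a--> q2
  q2 --a--> q2
Final state: q2
Accept states: {q0, q1, q3}
No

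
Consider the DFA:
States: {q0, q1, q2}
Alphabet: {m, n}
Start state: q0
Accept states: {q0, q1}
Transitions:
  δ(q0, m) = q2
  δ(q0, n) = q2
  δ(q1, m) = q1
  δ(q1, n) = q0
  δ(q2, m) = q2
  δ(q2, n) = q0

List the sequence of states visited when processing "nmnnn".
read 'n': q0 → q2
  read 'm': q2 → q2
  read 'n': q2 → q0
  read 'n': q0 → q2
  read 'n': q2 → q0
q0 -> q2 -> q2 -> q0 -> q2 -> q0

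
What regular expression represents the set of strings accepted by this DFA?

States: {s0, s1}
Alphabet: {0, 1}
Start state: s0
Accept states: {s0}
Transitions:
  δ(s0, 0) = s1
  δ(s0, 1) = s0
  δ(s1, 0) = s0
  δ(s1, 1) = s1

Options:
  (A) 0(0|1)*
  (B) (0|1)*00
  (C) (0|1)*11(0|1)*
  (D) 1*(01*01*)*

Check each option against the DFA on short strings; one disagreement eliminates an option:
  (A) 0(0|1)*: on ε the DFA stays in s0 and accepts (s0 ∈ Accept), but the regex does not match it → eliminate
  (B) (0|1)*00: on ε the DFA stays in s0 and accepts (s0 ∈ Accept), but the regex does not match it → eliminate
  (C) (0|1)*11(0|1)*: on ε the DFA stays in s0 and accepts (s0 ∈ Accept), but the regex does not match it → eliminate
  (D) 1*(01*01*)*: agrees with the DFA on every string of length ≤ 6
Only (D) is consistent with the DFA.
(D) 1*(01*01*)*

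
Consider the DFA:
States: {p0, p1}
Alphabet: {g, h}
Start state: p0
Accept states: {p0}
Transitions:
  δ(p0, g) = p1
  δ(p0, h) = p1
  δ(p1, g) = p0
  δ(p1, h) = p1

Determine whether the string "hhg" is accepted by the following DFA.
Processing string "hhg":
  p0 --h--> p1
  p1 --h--> p1
  p1 --g--> p0
Final state: p0
Accept states: {p0}
Yes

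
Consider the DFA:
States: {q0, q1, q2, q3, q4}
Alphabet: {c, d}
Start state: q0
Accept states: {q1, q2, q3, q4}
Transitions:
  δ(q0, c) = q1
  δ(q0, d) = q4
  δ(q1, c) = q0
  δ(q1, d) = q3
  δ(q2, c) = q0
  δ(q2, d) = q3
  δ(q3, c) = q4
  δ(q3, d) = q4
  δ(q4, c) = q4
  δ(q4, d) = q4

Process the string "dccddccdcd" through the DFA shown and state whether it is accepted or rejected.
Processing string "dccddccdcd":
  q0 --d--> q4
  q4 --c--> q4
  q4 --c--> q4
  q4 --d--> q4
  q4 --d--> q4
  q4 --c--> q4
  q4 --c--> q4
  q4 --d--> q4
  q4 --c--> q4
  q4 --d--> q4
Final state: q4
Accept states: {q1, q2, q3, q4}
Yes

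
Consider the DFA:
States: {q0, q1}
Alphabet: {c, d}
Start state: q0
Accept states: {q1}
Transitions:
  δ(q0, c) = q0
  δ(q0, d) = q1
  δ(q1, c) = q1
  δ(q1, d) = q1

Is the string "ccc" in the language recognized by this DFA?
Processing string "ccc":
  q0 --c--> q0
  q0 --c--> q0
  q0 --c--> q0
Final state: q0
Accept states: {q1}
No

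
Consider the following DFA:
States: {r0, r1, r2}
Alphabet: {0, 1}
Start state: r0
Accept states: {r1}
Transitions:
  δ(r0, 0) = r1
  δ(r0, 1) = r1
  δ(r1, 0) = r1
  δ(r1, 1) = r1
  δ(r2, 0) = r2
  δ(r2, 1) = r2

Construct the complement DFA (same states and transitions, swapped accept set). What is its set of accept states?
Complement accept states = All states \ Original accept states
= {r0, r1, r2} \ {r1}
{r0, r2}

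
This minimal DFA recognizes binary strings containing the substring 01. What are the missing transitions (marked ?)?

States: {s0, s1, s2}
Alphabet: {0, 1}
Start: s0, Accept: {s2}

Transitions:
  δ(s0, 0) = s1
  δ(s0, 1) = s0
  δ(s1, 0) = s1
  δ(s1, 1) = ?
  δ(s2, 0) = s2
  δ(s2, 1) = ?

From the language and accept set, identify what each state tracks — s0: no 0 seen yet; s1: seen a 0, waiting for 1; s2: substring 01 seen.
Each missing δ(q, a) is the state matching the new tracked value after reading a.
δ(s1, 1) = s2; δ(s2, 1) = s2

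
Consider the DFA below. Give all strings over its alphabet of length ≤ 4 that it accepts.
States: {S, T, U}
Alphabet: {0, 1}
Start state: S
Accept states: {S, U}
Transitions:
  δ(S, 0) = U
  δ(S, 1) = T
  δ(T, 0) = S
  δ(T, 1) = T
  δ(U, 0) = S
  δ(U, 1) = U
ε, 0, 00, 01, 10, 000, 010, 011, 100, 110, 0000, 0001, 0010, 0100, 0110, 0111, 1000, 1001, 1010, 1100, 1110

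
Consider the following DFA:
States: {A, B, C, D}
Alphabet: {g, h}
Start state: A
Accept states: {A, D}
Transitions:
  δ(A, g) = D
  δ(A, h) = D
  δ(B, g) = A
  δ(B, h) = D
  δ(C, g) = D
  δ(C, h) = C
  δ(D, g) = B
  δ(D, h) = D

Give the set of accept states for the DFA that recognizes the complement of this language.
Complement accept states = All states \ Original accept states
= {A, B, C, D} \ {A, D}
{B, C}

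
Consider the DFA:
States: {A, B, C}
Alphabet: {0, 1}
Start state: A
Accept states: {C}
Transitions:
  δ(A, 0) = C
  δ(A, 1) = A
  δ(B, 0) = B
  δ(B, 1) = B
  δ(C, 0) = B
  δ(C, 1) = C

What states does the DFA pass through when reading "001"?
read '0': A → C
  read '0': C → B
  read '1': B → B
A -> C -> B -> B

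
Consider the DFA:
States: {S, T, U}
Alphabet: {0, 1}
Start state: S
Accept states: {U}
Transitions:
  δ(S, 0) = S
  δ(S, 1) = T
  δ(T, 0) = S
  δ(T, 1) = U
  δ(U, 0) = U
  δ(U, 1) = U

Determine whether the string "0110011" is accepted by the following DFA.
Processing string "0110011":
  S --0--> S
  S --1--> T
  T --1--> U
  U --0--> U
  U --0--> U
  U --1--> U
  U --1--> U
Final state: U
Accept states: {U}
Yes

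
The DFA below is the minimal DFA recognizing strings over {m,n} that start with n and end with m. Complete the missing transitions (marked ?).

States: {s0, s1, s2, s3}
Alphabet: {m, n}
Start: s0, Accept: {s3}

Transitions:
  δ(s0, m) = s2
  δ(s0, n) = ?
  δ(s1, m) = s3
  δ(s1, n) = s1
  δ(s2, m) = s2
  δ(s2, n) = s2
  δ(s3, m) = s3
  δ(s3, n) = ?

From the language and accept set, identify what each state tracks — s0: no input read; s1: started with n, last symbol n; s2: started with m (dead); s3: started with n, last symbol m.
Each missing δ(q, a) is the state matching the new tracked value after reading a.
δ(s0, n) = s1; δ(s3, n) = s1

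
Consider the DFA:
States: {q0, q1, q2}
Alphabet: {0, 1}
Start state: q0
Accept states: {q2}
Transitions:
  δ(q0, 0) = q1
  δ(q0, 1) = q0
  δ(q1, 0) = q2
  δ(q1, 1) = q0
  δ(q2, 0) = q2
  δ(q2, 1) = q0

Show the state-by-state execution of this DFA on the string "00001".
read '0': q0 → q1
  read '0': q1 → q2
  read '0': q2 → q2
  read '0': q2 → q2
  read '1': q2 → q0
q0 -> q1 -> q2 -> q2 -> q2 -> q0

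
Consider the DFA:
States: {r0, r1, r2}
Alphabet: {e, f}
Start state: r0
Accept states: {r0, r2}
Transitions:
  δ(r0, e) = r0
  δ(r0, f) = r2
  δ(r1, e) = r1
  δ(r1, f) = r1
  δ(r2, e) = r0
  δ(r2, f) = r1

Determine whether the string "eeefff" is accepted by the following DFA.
Processing string "eeefff":
  r0 --e--> r0
  r0 --e--> r0
  r0 --e--> r0
  r0 --f--> r2
  r2 --f--> r1
  r1 --f--> r1
Final state: r1
Accept states: {r0, r2}
No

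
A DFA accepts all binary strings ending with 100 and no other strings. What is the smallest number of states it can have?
By Myhill–Nerode, count the distinguishable equivalence classes: 4 classes — one per longest suffix of the input that is a prefix of '100' (lengths 0 through 3); only the length-3 class is accepting.
4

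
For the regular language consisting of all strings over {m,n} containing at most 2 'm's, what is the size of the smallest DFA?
By Myhill–Nerode, count the distinguishable equivalence classes: 4 classes — having seen 0, 1, 2, or >2 copies of 'm'; counts 0 through 2 are accepting and >2 is dead.
4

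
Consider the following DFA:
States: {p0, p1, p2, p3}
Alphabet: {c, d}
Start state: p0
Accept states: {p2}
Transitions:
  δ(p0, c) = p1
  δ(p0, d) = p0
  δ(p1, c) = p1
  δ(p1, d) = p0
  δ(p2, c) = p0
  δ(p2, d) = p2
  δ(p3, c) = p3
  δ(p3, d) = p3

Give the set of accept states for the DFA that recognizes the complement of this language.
Complement accept states = All states \ Original accept states
= {p0, p1, p2, p3} \ {p2}
{p0, p1, p3}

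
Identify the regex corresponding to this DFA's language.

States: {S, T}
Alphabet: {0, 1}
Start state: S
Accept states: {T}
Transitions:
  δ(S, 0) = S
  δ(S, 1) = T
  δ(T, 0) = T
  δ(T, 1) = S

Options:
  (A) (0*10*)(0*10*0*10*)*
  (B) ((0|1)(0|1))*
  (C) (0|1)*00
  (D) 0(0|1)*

Check each option against the DFA on short strings; one disagreement eliminates an option:
  (A) (0*10*)(0*10*0*10*)*: agrees with the DFA on every string of length ≤ 6
  (B) ((0|1)(0|1))*: on ε the DFA stays in S and rejects (S ∉ Accept), but the regex matches it → eliminate
  (C) (0|1)*00: on '1' the DFA goes S → T and accepts (T ∈ Accept), but the regex does not match it → eliminate
  (D) 0(0|1)*: on '0' the DFA goes S → S and rejects (S ∉ Accept), but the regex matches it → eliminate
Only (A) is consistent with the DFA.
(A) (0*10*)(0*10*0*10*)*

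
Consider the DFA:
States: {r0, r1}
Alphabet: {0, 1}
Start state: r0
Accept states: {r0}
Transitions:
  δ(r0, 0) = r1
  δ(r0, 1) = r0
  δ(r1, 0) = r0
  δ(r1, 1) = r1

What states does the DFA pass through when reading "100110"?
read '1': r0 → r0
  read '0': r0 → r1
  read '0': r1 → r0
  read '1': r0 → r0
  read '1': r0 → r0
  read '0': r0 → r1
r0 -> r0 -> r1 -> r0 -> r0 -> r0 -> r1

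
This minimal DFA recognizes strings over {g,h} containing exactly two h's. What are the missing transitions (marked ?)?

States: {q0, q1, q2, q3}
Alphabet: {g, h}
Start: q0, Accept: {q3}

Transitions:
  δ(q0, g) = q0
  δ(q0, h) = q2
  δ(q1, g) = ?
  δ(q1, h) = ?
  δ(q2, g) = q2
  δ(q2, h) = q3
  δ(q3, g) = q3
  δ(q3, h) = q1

From the language and accept set, identify what each state tracks — q0: zero h's; q1: ≥ three h's (dead); q2: one h; q3: two h's.
Each missing δ(q, a) is the state matching the new tracked value after reading a.
δ(q1, g) = q1; δ(q1, h) = q1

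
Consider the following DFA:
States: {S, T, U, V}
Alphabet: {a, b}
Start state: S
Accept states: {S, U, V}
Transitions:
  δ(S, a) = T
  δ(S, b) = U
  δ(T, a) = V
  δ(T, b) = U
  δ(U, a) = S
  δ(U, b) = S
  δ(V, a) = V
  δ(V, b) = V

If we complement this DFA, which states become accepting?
Complement accept states = All states \ Original accept states
= {S, T, U, V} \ {S, U, V}
{T}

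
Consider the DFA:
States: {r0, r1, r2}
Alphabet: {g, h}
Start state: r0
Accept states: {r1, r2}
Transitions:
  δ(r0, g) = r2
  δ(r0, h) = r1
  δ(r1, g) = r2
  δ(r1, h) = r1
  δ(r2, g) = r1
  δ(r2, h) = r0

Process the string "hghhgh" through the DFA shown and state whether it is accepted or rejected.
Processing string "hghhgh":
  r0 --h--> r1
  r1 --g--> r2
  r2 --h--> r0
  r0 --h--> r1
  r1 --g--> r2
  r2 --h--> r0
Final state: r0
Accept states: {r1, r2}
No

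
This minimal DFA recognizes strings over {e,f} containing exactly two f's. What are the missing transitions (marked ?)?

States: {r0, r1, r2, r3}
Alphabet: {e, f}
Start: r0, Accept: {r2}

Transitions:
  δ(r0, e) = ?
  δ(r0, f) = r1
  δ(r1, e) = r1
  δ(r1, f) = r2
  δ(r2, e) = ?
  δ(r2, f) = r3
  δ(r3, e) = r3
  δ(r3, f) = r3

From the language and accept set, identify what each state tracks — r0: zero f's; r1: one f; r2: two f's; r3: ≥ three f's (dead).
Each missing δ(q, a) is the state matching the new tracked value after reading a.
δ(r0, e) = r0; δ(r2, e) = r2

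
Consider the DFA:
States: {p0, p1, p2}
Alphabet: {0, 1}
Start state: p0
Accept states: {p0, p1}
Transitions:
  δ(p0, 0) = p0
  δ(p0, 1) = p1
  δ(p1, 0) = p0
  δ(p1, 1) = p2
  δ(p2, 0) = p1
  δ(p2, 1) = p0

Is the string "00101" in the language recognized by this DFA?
Processing string "00101":
  p0 --0--> p0
  p0 --0--> p0
  p0 --1--> p1
  p1 --0--> p0
  p0 --1--> p1
Final state: p1
Accept states: {p0, p1}
Yes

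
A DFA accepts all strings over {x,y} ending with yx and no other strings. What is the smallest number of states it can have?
By Myhill–Nerode, count the distinguishable equivalence classes: three classes — suffix matches ε, y, or yx.
3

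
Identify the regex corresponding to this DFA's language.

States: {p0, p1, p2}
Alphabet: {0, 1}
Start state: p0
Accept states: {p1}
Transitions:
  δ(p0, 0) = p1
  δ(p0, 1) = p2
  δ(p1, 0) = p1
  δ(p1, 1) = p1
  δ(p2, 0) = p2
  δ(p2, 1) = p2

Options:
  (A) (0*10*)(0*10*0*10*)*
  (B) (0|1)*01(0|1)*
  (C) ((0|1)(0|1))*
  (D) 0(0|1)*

Check each option against the DFA on short strings; one disagreement eliminates an option:
  (A) (0*10*)(0*10*0*10*)*: on '0' the DFA goes p0 → p1 and accepts (p1 ∈ Accept), but the regex does not match it → eliminate
  (B) (0|1)*01(0|1)*: on '0' the DFA goes p0 → p1 and accepts (p1 ∈ Accept), but the regex does not match it → eliminate
  (C) ((0|1)(0|1))*: on ε the DFA stays in p0 and rejects (p0 ∉ Accept), but the regex matches it → eliminate
  (D) 0(0|1)*: agrees with the DFA on every string of length ≤ 6
Only (D) is consistent with the DFA.
(D) 0(0|1)*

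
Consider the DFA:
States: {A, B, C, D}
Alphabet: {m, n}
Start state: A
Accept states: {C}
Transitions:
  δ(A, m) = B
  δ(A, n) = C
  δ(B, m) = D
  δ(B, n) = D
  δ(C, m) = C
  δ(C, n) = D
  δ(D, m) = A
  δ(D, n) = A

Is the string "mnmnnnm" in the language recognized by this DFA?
Processing string "mnmnnnm":
  A --m--> B
  B --n--> D
  D --m--> A
  A --n--> C
  C --n--> D
  D --n--> A
  A --m--> B
Final state: B
Accept states: {C}
No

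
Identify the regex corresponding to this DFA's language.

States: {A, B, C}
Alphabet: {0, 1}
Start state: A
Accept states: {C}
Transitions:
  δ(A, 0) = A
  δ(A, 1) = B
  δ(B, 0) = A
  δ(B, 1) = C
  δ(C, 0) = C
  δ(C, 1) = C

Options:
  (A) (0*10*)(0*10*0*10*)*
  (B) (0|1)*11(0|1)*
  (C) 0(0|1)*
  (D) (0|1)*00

Check each option against the DFA on short strings; one disagreement eliminates an option:
  (A) (0*10*)(0*10*0*10*)*: on '1' the DFA goes A → B and rejects (B ∉ Accept), but the regex matches it → eliminate
  (B) (0|1)*11(0|1)*: agrees with the DFA on every string of length ≤ 6
  (C) 0(0|1)*: on '0' the DFA goes A → A and rejects (A ∉ Accept), but the regex matches it → eliminate
  (D) (0|1)*00: on '00' the DFA goes A → A → A and rejects (A ∉ Accept), but the regex matches it → eliminate
Only (B) is consistent with the DFA.
(B) (0|1)*11(0|1)*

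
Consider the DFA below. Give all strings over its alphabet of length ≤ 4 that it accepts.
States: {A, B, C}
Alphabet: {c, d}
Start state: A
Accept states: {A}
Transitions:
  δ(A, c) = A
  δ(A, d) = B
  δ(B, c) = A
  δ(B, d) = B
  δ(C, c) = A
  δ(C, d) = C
ε, c, cc, dc, ccc, cdc, dcc, ddc, cccc, ccdc, cdcc, cddc, dccc, dcdc, ddcc, dddc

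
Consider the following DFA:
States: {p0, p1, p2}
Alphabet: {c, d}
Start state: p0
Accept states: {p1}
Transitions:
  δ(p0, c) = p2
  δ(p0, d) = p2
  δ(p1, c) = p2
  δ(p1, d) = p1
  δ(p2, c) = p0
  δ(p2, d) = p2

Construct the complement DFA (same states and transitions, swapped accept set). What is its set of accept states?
Complement accept states = All states \ Original accept states
= {p0, p1, p2} \ {p1}
{p0, p2}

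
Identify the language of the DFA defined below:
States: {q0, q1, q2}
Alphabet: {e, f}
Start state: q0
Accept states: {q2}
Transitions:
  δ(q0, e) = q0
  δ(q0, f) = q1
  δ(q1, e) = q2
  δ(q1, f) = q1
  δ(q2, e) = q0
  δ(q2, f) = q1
Testing a few strings:
  'f' → reject
  'fff' → reject
  'eeee' → reject
  'eeef' → reject
State roles: q0=no suffix match; q1=one trailing f; q2=suffix is fe
All strings over {e,f} ending with fe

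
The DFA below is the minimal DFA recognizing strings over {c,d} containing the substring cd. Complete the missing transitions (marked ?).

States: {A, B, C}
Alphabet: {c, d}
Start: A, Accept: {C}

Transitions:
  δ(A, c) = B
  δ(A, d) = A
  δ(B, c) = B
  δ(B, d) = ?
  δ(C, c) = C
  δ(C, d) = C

From the language and accept set, identify what each state tracks — A: no c seen yet; B: seen a c, waiting for d; C: substring cd seen.
Each missing δ(q, a) is the state matching the new tracked value after reading a.
δ(B, d) = C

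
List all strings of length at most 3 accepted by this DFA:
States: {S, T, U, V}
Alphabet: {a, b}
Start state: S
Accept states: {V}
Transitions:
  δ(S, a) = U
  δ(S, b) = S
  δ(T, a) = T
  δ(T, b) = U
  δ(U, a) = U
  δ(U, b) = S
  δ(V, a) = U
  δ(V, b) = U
None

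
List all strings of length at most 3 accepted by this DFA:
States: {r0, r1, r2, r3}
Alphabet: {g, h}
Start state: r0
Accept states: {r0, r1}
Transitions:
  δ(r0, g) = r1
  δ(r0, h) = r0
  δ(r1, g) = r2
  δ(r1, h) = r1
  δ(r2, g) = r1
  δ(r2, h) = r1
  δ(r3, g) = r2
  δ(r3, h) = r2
ε, g, h, gh, hg, hh, ggg, ggh, ghh, hgh, hhg, hhh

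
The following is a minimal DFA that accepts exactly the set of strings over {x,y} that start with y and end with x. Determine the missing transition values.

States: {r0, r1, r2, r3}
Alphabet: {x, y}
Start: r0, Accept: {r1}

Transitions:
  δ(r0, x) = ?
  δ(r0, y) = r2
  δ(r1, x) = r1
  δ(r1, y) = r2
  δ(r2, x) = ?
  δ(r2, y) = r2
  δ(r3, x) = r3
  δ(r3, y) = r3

From the language and accept set, identify what each state tracks — r0: no input read; r1: started with y, last symbol x; r2: started with y, last symbol y; r3: started with x (dead).
Each missing δ(q, a) is the state matching the new tracked value after reading a.
δ(r0, x) = r3; δ(r2, x) = r1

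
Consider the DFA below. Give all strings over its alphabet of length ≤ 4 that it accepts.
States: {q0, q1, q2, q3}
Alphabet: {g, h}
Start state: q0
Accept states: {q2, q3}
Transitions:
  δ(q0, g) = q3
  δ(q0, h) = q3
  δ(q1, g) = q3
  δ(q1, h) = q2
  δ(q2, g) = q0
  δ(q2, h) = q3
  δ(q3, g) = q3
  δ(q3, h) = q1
g, h, gg, hg, ggg, ghg, ghh, hgg, hhg, hhh, gggg, gghg, gghh, ghgg, ghhh, hggg, hghg, hghh, hhgg, hhhh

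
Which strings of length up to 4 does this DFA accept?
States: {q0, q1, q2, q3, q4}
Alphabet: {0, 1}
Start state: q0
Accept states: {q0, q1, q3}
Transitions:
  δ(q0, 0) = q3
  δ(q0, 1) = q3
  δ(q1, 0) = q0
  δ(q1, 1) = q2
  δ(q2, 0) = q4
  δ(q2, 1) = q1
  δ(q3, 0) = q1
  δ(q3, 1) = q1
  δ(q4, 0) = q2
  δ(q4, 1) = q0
ε, 0, 1, 00, 01, 10, 11, 000, 010, 100, 110, 0000, 0001, 0011, 0100, 0101, 0111, 1000, 1001, 1011, 1100, 1101, 1111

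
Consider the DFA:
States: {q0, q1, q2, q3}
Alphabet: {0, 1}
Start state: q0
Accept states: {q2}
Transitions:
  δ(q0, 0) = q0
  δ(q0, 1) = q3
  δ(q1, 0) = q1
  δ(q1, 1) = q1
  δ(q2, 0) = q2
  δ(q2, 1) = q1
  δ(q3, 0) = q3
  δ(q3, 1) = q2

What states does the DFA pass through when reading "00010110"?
read '0': q0 → q0
  read '0': q0 → q0
  read '0': q0 → q0
  read '1': q0 → q3
  read '0': q3 → q3
  read '1': q3 → q2
  read '1': q2 → q1
  read '0': q1 → q1
q0 -> q0 -> q0 -> q0 -> q3 -> q3 -> q2 -> q1 -> q1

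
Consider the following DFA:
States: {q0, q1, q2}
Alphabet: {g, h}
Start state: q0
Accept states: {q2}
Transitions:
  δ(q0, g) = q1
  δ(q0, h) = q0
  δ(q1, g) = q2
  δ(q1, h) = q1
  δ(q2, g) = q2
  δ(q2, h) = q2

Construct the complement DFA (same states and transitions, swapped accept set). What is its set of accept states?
Complement accept states = All states \ Original accept states
= {q0, q1, q2} \ {q2}
{q0, q1}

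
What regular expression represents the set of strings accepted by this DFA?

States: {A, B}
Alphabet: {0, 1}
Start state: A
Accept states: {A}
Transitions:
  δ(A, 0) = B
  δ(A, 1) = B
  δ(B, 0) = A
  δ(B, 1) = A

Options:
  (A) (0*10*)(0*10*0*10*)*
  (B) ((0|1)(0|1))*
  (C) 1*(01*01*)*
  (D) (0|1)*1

Check each option against the DFA on short strings; one disagreement eliminates an option:
  (A) (0*10*)(0*10*0*10*)*: on ε the DFA stays in A and accepts (A ∈ Accept), but the regex does not match it → eliminate
  (B) ((0|1)(0|1))*: agrees with the DFA on every string of length ≤ 6
  (C) 1*(01*01*)*: on '1' the DFA goes A → B and rejects (B ∉ Accept), but the regex matches it → eliminate
  (D) (0|1)*1: on ε the DFA stays in A and accepts (A ∈ Accept), but the regex does not match it → eliminate
Only (B) is consistent with the DFA.
(B) ((0|1)(0|1))*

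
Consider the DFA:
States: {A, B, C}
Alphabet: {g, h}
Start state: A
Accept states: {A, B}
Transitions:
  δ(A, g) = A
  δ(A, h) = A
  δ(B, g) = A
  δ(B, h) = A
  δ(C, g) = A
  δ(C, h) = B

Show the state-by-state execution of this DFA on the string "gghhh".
read 'g': A → A
  read 'g': A → A
  read 'h': A → A
  read 'h': A → A
  read 'h': A → A
A -> A -> A -> A -> A -> A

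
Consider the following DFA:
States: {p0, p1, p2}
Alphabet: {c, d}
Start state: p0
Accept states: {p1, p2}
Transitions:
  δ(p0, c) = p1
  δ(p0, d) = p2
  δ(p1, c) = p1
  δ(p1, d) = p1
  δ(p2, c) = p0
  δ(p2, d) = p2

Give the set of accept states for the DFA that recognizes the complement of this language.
Complement accept states = All states \ Original accept states
= {p0, p1, p2} \ {p1, p2}
{p0}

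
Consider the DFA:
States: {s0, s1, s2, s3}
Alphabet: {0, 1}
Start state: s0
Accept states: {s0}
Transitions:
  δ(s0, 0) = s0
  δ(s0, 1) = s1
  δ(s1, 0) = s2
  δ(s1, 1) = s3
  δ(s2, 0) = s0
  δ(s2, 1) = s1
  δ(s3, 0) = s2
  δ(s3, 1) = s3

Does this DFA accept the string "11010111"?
Processing string "11010111":
  s0 --1--> s1
  s1 --1--> s3
  s3 --0--> s2
  s2 --1--> s1
  s1 --0--> s2
  s2 --1--> s1
  s1 --1--> s3
  s3 --1--> s3
Final state: s3
Accept states: {s0}
No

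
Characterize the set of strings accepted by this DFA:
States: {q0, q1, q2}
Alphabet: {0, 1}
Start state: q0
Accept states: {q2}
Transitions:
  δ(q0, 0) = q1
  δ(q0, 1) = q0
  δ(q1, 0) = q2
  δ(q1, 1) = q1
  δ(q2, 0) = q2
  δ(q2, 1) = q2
Testing a few strings:
  '1' → reject
  '100' → accept
  '1001' → accept
  '010' → accept
State roles: q0=zero 0's seen; q1=one 0 seen; q2=≥ two 0's seen
All binary strings containing at least two 0's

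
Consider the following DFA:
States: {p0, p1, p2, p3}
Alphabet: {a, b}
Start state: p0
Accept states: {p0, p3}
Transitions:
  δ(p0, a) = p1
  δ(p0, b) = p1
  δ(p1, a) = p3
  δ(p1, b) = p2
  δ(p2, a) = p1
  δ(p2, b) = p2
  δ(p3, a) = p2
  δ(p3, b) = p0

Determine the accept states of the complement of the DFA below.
Complement accept states = All states \ Original accept states
= {p0, p1, p2, p3} \ {p0, p3}
{p1, p2}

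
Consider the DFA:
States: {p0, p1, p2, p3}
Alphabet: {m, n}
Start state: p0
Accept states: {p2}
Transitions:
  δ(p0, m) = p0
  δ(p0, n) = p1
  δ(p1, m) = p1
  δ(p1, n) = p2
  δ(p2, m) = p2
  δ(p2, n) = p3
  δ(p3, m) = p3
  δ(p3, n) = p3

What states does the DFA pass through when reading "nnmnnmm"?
read 'n': p0 → p1
  read 'n': p1 → p2
  read 'm': p2 → p2
  read 'n': p2 → p3
  read 'n': p3 → p3
  read 'm': p3 → p3
  read 'm': p3 → p3
p0 -> p1 -> p2 -> p2 -> p3 -> p3 -> p3 -> p3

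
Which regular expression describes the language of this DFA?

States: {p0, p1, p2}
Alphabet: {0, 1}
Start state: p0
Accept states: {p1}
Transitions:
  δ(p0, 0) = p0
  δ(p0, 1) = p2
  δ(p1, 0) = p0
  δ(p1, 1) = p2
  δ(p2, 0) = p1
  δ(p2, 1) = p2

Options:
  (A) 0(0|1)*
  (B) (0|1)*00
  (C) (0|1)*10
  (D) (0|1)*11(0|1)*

Check each option against the DFA on short strings; one disagreement eliminates an option:
  (A) 0(0|1)*: on '0' the DFA goes p0 → p0 and rejects (p0 ∉ Accept), but the regex matches it → eliminate
  (B) (0|1)*00: on '00' the DFA goes p0 → p0 → p0 and rejects (p0 ∉ Accept), but the regex matches it → eliminate
  (C) (0|1)*10: agrees with the DFA on every string of length ≤ 6
  (D) (0|1)*11(0|1)*: on '10' the DFA goes p0 → p2 → p1 and accepts (p1 ∈ Accept), but the regex does not match it → eliminate
Only (C) is consistent with the DFA.
(C) (0|1)*10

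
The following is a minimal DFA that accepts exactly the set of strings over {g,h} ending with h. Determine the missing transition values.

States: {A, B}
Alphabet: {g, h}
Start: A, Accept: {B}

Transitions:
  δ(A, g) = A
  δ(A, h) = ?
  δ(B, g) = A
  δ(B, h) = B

From the language and accept set, identify what each state tracks — A: last symbol not h; B: last symbol is h.
Each missing δ(q, a) is the state matching the new tracked value after reading a.
δ(A, h) = B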